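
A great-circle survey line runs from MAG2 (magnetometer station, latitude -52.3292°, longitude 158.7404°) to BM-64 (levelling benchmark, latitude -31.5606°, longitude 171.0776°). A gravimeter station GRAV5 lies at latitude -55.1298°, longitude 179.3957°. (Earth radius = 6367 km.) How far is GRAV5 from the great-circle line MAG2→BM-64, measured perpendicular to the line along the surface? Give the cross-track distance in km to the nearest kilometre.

δ₁₃ = central angle MAG2→GRAV5 = 0.217932 rad  (haversine)
θ₁₃ = bearing MAG2→GRAV5 = 111.132°,  θ₁₂ = bearing MAG2→BM-64 = 28.237°
dₓₜ = R·arcsin(sin δ₁₃ · sin(θ₁₃ − θ₁₂)) = 6367·arcsin(0.21621·sin(82.896°)) = 1376.752 km
|dₓₜ| = 1376.752 km

1377 km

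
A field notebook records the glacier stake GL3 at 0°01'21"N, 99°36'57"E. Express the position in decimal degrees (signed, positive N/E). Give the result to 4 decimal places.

+0.0225°, +99.6158°

lat: 0.0225° N → +0.0225°
lon: 99.6158° E → +99.6158°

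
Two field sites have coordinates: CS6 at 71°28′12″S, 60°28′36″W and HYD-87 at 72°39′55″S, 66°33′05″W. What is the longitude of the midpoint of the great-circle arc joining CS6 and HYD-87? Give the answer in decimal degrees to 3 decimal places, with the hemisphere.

63.416°W

CS6: φ = -71.47000°, λ = -60.47667°
HYD-87: φ = -72.66528°, λ = -66.55139°
Bx = cos φ₂ cos Δλ = 0.296280,  By = cos φ₂ sin Δλ = -0.031531
φₘ = atan2(sin φ₁ + sin φ₂, √((cos φ₁ + Bx)² + By²)) = -72.09120°
λₘ = λ₁ + atan2(By, cos φ₁ + Bx) = -63.41603°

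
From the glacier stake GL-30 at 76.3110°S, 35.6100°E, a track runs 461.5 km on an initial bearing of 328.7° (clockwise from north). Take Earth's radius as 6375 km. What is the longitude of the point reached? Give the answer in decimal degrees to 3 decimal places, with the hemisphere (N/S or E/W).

28.377°E

δ = d/R = 461.5/6375 = 0.072392 rad
φ₂ = arcsin(sin φ₁ cos δ + cos φ₁ sin δ cos θ)
   = arcsin(-0.97159·0.99738 + 0.23665·0.07233·0.85446) = -72.63527°
λ₂ = λ₁ + atan2(sin θ sin δ cos φ₁, cos δ − sin φ₁ sin φ₂) = 28.37707°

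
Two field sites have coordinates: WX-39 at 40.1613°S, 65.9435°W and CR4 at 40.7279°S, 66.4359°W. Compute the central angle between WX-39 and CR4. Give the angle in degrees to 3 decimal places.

0.679°

Δφ = -0.5666°,  Δλ = -0.4924°
a = sin²(Δφ/2) + cos φ₁ cos φ₂ sin²(Δλ/2) = 0.000035
c = 2·arcsin(√a) = 0.011856 rad = 0.6793°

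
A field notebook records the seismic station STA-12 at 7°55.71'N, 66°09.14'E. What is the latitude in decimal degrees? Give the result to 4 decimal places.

7° + 55.71′/60 = 7 + 0.92850 = 7.9285°

7.9285°N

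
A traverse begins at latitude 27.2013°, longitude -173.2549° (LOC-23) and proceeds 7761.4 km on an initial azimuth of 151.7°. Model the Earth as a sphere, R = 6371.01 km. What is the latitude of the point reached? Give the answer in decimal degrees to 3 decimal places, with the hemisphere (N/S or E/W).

35.246°S

δ = d/R = 7761.4/6371.01 = 1.218237 rad
φ₂ = arcsin(sin φ₁ cos δ + cos φ₁ sin δ cos θ)
   = arcsin(0.45712·0.34530 + 0.88941·0.93849·-0.88048) = -35.24624°
λ₂ = λ₁ + atan2(sin θ sin δ cos φ₁, cos δ − sin φ₁ sin φ₂) = -140.24381°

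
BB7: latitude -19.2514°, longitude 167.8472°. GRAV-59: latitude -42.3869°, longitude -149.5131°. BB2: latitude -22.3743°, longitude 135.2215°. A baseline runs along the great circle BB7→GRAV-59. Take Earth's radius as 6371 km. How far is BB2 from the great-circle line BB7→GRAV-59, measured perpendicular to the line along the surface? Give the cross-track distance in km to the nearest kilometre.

2706 km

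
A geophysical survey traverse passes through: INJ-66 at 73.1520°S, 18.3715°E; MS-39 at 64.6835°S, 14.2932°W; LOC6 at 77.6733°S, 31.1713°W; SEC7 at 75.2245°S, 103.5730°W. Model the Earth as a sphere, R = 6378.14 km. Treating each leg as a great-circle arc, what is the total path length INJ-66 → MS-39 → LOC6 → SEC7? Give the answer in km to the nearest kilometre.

4918 km

INJ-66→MS-39: c = 0.247633 rad, d = 1579.44 km
MS-39→LOC6: c = 0.243593 rad, d = 1553.67 km
LOC6→SEC7: c = 0.279830 rad, d = 1784.80 km
Total = 1579.44 + 1553.67 + 1784.80 = 4917.90 km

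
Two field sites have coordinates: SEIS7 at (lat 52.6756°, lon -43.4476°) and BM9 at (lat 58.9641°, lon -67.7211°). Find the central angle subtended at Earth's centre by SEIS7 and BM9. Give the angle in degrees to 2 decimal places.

Δφ = 6.2885°,  Δλ = -24.2735°
a = sin²(Δφ/2) + cos φ₁ cos φ₂ sin²(Δλ/2) = 0.016827
c = 2·arcsin(√a) = 0.260169 rad = 14.9066°

14.91°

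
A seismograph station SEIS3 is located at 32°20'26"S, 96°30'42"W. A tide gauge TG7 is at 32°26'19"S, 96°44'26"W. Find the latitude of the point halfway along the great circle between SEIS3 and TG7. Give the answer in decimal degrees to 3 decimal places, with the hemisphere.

SEIS3: φ = -32.34056°, λ = -96.51167°
TG7: φ = -32.43861°, λ = -96.74056°
Bx = cos φ₂ cos Δλ = 0.843960,  By = cos φ₂ sin Δλ = -0.003372
φₘ = atan2(sin φ₁ + sin φ₂, √((cos φ₁ + Bx)² + By²)) = -32.38964°
λₘ = λ₁ + atan2(By, cos φ₁ + Bx) = -96.62605°

32.390°S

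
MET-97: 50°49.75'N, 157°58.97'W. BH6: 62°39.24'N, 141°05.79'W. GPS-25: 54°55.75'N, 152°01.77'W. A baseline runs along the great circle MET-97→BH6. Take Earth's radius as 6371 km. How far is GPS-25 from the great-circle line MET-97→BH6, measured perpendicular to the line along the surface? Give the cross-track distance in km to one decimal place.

MET-97: φ = +50.82917°, λ = -157.98283°
BH6: φ = +62.65400°, λ = -141.09650°
GPS-25: φ = +54.92917°, λ = -152.02950°
δ₁₃ = central angle MET-97→GPS-25 = 0.095079 rad  (haversine)
θ₁₃ = bearing MET-97→GPS-25 = 38.884°,  θ₁₂ = bearing MET-97→BH6 = 31.206°
dₓₜ = R·arcsin(sin δ₁₃ · sin(θ₁₃ − θ₁₂)) = 6371·arcsin(0.09494·sin(7.678°)) = 80.815 km
|dₓₜ| = 80.815 km

80.8 km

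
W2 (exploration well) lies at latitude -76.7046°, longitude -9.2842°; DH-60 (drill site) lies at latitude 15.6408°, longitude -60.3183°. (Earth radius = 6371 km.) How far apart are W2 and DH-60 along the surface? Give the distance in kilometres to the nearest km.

Δφ = 92.3454°,  Δλ = -51.0341°
a = sin²(Δφ/2) + cos φ₁ cos φ₂ sin²(Δλ/2) = 0.561558
c = 2·arcsin(√a) = 1.694225 rad = 97.0719°
d = R·c = 6371 × 1.694225 = 10793.9 km

10794 km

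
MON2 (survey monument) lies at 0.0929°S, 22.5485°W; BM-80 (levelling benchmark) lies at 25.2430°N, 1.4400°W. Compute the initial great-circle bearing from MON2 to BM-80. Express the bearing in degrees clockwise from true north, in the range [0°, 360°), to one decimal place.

37.3°

Δλ = 21.1085°
y = sin Δλ · cos φ₂ = 0.325745
x = cos φ₁ sin φ₂ − sin φ₁ cos φ₂ cos Δλ = 0.427826
θ = atan2(y, x) = 37.2855° → 37.2855° (mod 360°)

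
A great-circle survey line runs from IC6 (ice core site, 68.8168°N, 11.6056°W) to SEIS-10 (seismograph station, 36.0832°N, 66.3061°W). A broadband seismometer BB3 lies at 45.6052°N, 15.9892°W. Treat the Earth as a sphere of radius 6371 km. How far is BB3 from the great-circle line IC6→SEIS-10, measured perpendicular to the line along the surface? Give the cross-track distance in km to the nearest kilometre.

2309 km

δ₁₃ = central angle IC6→BB3 = 0.406991 rad  (haversine)
θ₁₃ = bearing IC6→BB3 = 187.763°,  θ₁₂ = bearing IC6→SEIS-10 = 251.349°
dₓₜ = R·arcsin(sin δ₁₃ · sin(θ₁₃ − θ₁₂)) = 6371·arcsin(0.39585·sin(-63.586°)) = -2308.871 km
|dₓₜ| = 2308.871 km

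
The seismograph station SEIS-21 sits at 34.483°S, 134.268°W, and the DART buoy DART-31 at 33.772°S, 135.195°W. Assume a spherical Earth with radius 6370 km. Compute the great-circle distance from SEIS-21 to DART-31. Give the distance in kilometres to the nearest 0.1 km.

116.3 km

Δφ = 0.7110°,  Δλ = -0.9270°
a = sin²(Δφ/2) + cos φ₁ cos φ₂ sin²(Δλ/2) = 0.000083
c = 2·arcsin(√a) = 0.018258 rad = 1.0461°
d = R·c = 6370 × 0.018258 = 116.3 km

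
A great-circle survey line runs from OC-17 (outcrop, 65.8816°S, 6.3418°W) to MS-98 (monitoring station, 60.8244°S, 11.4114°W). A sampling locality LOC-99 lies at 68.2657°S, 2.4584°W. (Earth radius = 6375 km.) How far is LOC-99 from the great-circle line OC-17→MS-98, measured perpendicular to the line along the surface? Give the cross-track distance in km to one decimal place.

δ₁₃ = central angle OC-17→LOC-99 = 0.049260 rad  (haversine)
θ₁₃ = bearing OC-17→LOC-99 = 149.381°,  θ₁₂ = bearing OC-17→MS-98 = 333.503°
dₓₜ = R·arcsin(sin δ₁₃ · sin(θ₁₃ − θ₁₂)) = 6375·arcsin(0.04924·sin(-184.122°)) = 22.562 km
|dₓₜ| = 22.562 km

22.6 km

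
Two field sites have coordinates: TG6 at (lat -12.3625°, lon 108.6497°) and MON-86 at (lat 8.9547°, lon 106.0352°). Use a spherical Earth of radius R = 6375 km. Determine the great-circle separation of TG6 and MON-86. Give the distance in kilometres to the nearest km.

Δφ = 21.3172°,  Δλ = -2.6145°
a = sin²(Δφ/2) + cos φ₁ cos φ₂ sin²(Δλ/2) = 0.034711
c = 2·arcsin(√a) = 0.374809 rad = 21.4749°
d = R·c = 6375 × 0.374809 = 2389.4 km

2389 km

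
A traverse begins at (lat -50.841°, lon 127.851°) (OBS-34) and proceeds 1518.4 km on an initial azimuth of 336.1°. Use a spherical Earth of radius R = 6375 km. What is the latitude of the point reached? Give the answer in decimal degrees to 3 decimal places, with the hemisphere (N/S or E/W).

38.119°S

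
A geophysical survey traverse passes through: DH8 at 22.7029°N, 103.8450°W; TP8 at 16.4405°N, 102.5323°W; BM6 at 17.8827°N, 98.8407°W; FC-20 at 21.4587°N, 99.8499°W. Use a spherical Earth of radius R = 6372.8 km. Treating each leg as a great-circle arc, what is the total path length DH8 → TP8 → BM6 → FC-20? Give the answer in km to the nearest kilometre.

DH8→TP8: c = 0.111408 rad, d = 709.98 km
TP8→BM6: c = 0.066506 rad, d = 423.83 km
BM6→FC-20: c = 0.064578 rad, d = 411.54 km
Total = 709.98 + 423.83 + 411.54 = 1545.36 km

1545 km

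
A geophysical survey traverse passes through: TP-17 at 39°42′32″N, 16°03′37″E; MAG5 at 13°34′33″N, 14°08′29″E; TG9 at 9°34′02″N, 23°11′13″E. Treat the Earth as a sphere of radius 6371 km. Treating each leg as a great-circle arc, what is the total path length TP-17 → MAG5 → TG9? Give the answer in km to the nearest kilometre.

3993 km

TP-17: φ = +39.70889°, λ = +16.06028°
MAG5: φ = +13.57583°, λ = +14.14139°
TG9: φ = +9.56722°, λ = +23.18694°
TP-17→MAG5: c = 0.457059 rad, d = 2911.92 km
MAG5→TG9: c = 0.169716 rad, d = 1081.26 km
Total = 2911.92 + 1081.26 = 3993.18 km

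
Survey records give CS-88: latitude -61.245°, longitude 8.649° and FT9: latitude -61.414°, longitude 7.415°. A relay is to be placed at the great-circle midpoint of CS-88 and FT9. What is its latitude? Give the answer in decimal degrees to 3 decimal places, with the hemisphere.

Bx = cos φ₂ cos Δλ = 0.478366,  By = cos φ₂ sin Δλ = -0.010304
φₘ = atan2(sin φ₁ + sin φ₂, √((cos φ₁ + Bx)² + By²)) = -61.33090°
λₘ = λ₁ + atan2(By, cos φ₁ + Bx) = 8.03366°

61.331°S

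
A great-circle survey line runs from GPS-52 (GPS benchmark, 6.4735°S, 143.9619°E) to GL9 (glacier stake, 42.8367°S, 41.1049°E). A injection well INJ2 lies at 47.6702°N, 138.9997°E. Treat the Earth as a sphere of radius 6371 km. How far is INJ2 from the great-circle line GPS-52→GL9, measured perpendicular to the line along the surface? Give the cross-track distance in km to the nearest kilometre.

δ₁₃ = central angle GPS-52→INJ2 = 0.948077 rad  (haversine)
θ₁₃ = bearing GPS-52→INJ2 = 355.888°,  θ₁₂ = bearing GPS-52→GL9 = 225.851°
dₓₜ = R·arcsin(sin δ₁₃ · sin(θ₁₃ − θ₁₂)) = 6371·arcsin(0.81230·sin(130.037°)) = 4276.175 km
|dₓₜ| = 4276.175 km

4276 km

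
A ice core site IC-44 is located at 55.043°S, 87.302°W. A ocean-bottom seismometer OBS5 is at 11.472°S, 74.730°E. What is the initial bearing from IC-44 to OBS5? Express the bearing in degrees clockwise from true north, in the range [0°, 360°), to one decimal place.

161.0°

Δλ = 162.0320°
y = sin Δλ · cos φ₂ = 0.302323
x = cos φ₁ sin φ₂ − sin φ₁ cos φ₂ cos Δλ = -0.877991
θ = atan2(y, x) = 160.9996° → 160.9996° (mod 360°)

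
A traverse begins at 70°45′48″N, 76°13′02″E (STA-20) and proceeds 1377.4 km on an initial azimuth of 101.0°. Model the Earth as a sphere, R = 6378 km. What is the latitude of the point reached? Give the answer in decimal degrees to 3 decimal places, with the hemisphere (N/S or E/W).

STA-20: φ = +70.76333°, λ = +76.21722°
δ = d/R = 1377.4/6378 = 0.215961 rad
φ₂ = arcsin(sin φ₁ cos δ + cos φ₁ sin δ cos θ)
   = arcsin(0.94417·0.97677 + 0.32947·0.21429·-0.19081) = 65.33486°
λ₂ = λ₁ + atan2(sin θ sin δ cos φ₁, cos δ − sin φ₁ sin φ₂) = 106.48586°

65.335°N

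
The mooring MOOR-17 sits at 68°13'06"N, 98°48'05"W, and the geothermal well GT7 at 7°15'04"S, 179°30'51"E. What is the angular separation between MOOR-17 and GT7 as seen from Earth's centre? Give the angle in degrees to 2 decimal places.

93.67°

MOOR-17: φ = +68.21833°, λ = -98.80139°
GT7: φ = -7.25111°, λ = +179.51417°
Δφ = -75.4694°,  Δλ = -81.6844°
a = sin²(Δφ/2) + cos φ₁ cos φ₂ sin²(Δλ/2) = 0.531985
c = 2·arcsin(√a) = 1.634810 rad = 93.6677°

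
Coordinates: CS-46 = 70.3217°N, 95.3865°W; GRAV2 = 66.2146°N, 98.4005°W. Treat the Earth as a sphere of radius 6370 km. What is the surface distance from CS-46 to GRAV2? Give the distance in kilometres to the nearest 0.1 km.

473.0 km

Δφ = -4.1071°,  Δλ = -3.0140°
a = sin²(Δφ/2) + cos φ₁ cos φ₂ sin²(Δλ/2) = 0.001378
c = 2·arcsin(√a) = 0.074259 rad = 4.2547°
d = R·c = 6370 × 0.074259 = 473.0 km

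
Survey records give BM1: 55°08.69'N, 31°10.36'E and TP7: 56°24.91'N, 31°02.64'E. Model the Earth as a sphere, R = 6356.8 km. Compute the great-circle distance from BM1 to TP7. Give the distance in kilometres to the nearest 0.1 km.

141.2 km

BM1: φ = +55.14483°, λ = +31.17267°
TP7: φ = +56.41517°, λ = +31.04400°
Δφ = 1.2703°,  Δλ = -0.1287°
a = sin²(Δφ/2) + cos φ₁ cos φ₂ sin²(Δλ/2) = 0.000123
c = 2·arcsin(√a) = 0.022207 rad = 1.2724°
d = R·c = 6356.8 × 0.022207 = 141.2 km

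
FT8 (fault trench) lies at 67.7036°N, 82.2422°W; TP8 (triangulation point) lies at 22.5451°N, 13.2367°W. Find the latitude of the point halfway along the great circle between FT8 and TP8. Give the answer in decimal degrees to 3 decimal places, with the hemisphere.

Bx = cos φ₂ cos Δλ = 0.330898,  By = cos φ₂ sin Δλ = 0.862266
φₘ = atan2(sin φ₁ + sin φ₂, √((cos φ₁ + Bx)² + By²)) = 49.51362°
λₘ = λ₁ + atan2(By, cos φ₁ + Bx) = -31.72236°

49.514°N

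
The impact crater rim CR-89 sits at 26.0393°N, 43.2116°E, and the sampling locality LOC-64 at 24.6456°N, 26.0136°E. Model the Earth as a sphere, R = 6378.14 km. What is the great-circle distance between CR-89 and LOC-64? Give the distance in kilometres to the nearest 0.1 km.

1735.9 km

Δφ = -1.3937°,  Δλ = -17.1980°
a = sin²(Δφ/2) + cos φ₁ cos φ₂ sin²(Δλ/2) = 0.018405
c = 2·arcsin(√a) = 0.272166 rad = 15.5940°
d = R·c = 6378.14 × 0.272166 = 1735.9 km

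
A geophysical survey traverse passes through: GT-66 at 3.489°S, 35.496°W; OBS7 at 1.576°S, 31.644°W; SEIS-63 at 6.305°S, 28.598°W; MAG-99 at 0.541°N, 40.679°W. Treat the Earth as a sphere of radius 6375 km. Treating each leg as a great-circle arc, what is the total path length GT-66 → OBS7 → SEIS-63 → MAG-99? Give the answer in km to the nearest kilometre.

GT-66→OBS7: c = 0.075003 rad, d = 478.14 km
OBS7→SEIS-63: c = 0.098100 rad, d = 625.39 km
SEIS-63→MAG-99: c = 0.242012 rad, d = 1542.83 km
Total = 478.14 + 625.39 + 1542.83 = 2646.36 km

2646 km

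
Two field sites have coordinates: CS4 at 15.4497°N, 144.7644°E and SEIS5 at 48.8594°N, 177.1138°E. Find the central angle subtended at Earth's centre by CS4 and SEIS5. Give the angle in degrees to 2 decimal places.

Δφ = 33.4097°,  Δλ = 32.3494°
a = sin²(Δφ/2) + cos φ₁ cos φ₂ sin²(Δλ/2) = 0.131831
c = 2·arcsin(√a) = 0.743155 rad = 42.5797°

42.58°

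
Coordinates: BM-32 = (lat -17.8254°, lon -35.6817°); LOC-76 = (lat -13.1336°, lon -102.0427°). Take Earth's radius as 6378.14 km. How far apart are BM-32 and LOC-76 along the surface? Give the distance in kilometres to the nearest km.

Δφ = 4.6918°,  Δλ = -66.3610°
a = sin²(Δφ/2) + cos φ₁ cos φ₂ sin²(Δλ/2) = 0.279352
c = 2·arcsin(√a) = 1.113755 rad = 63.8134°
d = R·c = 6378.14 × 1.113755 = 7103.7 km

7104 km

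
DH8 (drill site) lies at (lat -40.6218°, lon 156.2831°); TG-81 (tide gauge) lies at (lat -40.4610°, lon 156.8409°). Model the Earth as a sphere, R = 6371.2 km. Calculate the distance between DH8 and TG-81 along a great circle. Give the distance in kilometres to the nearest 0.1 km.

Δφ = 0.1608°,  Δλ = 0.5578°
a = sin²(Δφ/2) + cos φ₁ cos φ₂ sin²(Δλ/2) = 0.000016
c = 2·arcsin(√a) = 0.007913 rad = 0.4534°
d = R·c = 6371.2 × 0.007913 = 50.4 km

50.4 km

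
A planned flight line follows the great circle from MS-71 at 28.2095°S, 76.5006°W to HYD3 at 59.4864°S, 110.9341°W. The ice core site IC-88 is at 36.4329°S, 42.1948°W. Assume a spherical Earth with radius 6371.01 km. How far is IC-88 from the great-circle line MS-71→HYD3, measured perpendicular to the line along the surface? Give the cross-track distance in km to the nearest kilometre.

3328 km

δ₁₃ = central angle MS-71→IC-88 = 0.522884 rad  (haversine)
θ₁₃ = bearing MS-71→IC-88 = 114.765°,  θ₁₂ = bearing MS-71→HYD3 = 207.093°
dₓₜ = R·arcsin(sin δ₁₃ · sin(θ₁₃ − θ₁₂)) = 6371.01·arcsin(0.49938·sin(-92.327°)) = -3328.272 km
|dₓₜ| = 3328.272 km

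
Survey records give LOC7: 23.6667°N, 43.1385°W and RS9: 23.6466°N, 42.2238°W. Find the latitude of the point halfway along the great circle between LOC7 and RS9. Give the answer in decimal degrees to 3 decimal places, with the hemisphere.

23.657°N

Bx = cos φ₂ cos Δλ = 0.915920,  By = cos φ₂ sin Δλ = 0.014623
φₘ = atan2(sin φ₁ + sin φ₂, √((cos φ₁ + Bx)² + By²)) = 23.65732°
λₘ = λ₁ + atan2(By, cos φ₁ + Bx) = -42.68111°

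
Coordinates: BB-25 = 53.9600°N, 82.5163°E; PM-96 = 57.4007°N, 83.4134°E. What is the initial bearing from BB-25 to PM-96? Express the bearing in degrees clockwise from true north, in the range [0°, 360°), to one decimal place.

Δλ = 0.8971°
y = sin Δλ · cos φ₂ = 0.008435
x = cos φ₁ sin φ₂ − sin φ₁ cos φ₂ cos Δλ = 0.060069
θ = atan2(y, x) = 7.9935° → 7.9935° (mod 360°)

8.0°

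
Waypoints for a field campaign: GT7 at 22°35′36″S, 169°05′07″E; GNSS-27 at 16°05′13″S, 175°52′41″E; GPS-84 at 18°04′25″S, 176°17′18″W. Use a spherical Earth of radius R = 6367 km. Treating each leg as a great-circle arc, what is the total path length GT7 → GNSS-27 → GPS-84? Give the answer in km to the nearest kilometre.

1875 km

GT7: φ = -22.59333°, λ = +169.08528°
GNSS-27: φ = -16.08694°, λ = +175.87806°
GPS-84: φ = -18.07361°, λ = -176.28833°
GT7→GNSS-27: c = 0.159340 rad, d = 1014.52 km
GNSS-27→GPS-84: c = 0.135197 rad, d = 860.80 km
Total = 1014.52 + 860.80 = 1875.32 km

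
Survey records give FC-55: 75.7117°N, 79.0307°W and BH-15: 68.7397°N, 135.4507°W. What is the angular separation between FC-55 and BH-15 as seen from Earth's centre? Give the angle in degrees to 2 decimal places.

Δφ = -6.9720°,  Δλ = -56.4200°
a = sin²(Δφ/2) + cos φ₁ cos φ₂ sin²(Δλ/2) = 0.023694
c = 2·arcsin(√a) = 0.309086 rad = 17.7093°

17.71°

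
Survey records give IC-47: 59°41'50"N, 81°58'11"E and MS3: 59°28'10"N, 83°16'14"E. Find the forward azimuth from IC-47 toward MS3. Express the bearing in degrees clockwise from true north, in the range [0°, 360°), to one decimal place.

IC-47: φ = +59.69722°, λ = +81.96972°
MS3: φ = +59.46944°, λ = +83.27056°
Δλ = 1.3008°
y = sin Δλ · cos φ₂ = 0.011533
x = cos φ₁ sin φ₂ − sin φ₁ cos φ₂ cos Δλ = -0.003862
θ = atan2(y, x) = 108.5166° → 108.5166° (mod 360°)

108.5°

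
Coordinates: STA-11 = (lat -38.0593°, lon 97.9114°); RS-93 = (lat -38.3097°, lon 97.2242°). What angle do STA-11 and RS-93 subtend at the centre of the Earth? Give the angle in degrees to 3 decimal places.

0.595°

Δφ = -0.2504°,  Δλ = -0.6872°
a = sin²(Δφ/2) + cos φ₁ cos φ₂ sin²(Δλ/2) = 0.000027
c = 2·arcsin(√a) = 0.010391 rad = 0.5954°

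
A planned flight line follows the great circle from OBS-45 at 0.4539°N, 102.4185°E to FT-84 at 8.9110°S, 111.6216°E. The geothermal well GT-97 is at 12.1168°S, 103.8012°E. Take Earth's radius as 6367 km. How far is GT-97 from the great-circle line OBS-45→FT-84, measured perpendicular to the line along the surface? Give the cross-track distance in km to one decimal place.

860.5 km

δ₁₃ = central angle OBS-45→GT-97 = 0.220704 rad  (haversine)
θ₁₃ = bearing OBS-45→GT-97 = 173.813°,  θ₁₂ = bearing OBS-45→FT-84 = 135.825°
dₓₜ = R·arcsin(sin δ₁₃ · sin(θ₁₃ − θ₁₂)) = 6367·arcsin(0.21892·sin(37.988°)) = 860.529 km
|dₓₜ| = 860.529 km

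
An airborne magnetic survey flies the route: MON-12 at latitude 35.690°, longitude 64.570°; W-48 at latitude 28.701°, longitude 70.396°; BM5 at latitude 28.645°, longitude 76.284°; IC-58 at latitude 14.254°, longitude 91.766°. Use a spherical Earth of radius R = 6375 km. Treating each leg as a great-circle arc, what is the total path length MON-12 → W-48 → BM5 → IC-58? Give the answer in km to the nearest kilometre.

3787 km

MON-12→W-48: c = 0.149203 rad, d = 951.17 km
W-48→BM5: c = 0.090159 rad, d = 574.77 km
BM5→IC-58: c = 0.354679 rad, d = 2261.08 km
Total = 951.17 + 574.77 + 2261.08 = 3787.01 km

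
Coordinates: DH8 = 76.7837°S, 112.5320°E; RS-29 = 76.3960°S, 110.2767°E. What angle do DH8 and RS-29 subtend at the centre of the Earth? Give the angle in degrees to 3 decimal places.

0.651°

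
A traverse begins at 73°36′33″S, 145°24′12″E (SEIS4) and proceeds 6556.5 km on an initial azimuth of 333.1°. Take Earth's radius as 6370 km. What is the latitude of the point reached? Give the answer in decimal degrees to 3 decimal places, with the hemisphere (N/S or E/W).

16.191°S

SEIS4: φ = -73.60917°, λ = +145.40333°
δ = d/R = 6556.5/6370 = 1.029278 rad
φ₂ = arcsin(sin φ₁ cos δ + cos φ₁ sin δ cos θ)
   = arcsin(-0.95936·0.51544 + 0.28219·0.85693·0.89180) = -16.19101°
λ₂ = λ₁ + atan2(sin θ sin δ cos φ₁, cos δ − sin φ₁ sin φ₂) = 121.59265°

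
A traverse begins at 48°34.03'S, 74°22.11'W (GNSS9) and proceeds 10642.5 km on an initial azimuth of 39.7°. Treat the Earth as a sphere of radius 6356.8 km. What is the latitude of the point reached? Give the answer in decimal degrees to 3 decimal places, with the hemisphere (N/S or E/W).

GNSS9: φ = -48.56717°, λ = -74.36850°
δ = d/R = 10642.5/6356.8 = 1.674191 rad
φ₂ = arcsin(sin φ₁ cos δ + cos φ₁ sin δ cos θ)
   = arcsin(-0.74973·-0.10321 + 0.66174·0.99466·0.76940) = 35.71863°
λ₂ = λ₁ + atan2(sin θ sin δ cos φ₁, cos δ − sin φ₁ sin φ₂) = -22.87283°

35.719°N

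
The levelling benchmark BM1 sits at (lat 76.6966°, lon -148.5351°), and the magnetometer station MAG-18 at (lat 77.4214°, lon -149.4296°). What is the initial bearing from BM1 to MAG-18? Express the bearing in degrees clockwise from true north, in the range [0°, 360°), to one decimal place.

Δλ = -0.8945°
y = sin Δλ · cos φ₂ = -0.003400
x = cos φ₁ sin φ₂ − sin φ₁ cos φ₂ cos Δλ = 0.012676
θ = atan2(y, x) = -15.0143° → 344.9857° (mod 360°)

345.0°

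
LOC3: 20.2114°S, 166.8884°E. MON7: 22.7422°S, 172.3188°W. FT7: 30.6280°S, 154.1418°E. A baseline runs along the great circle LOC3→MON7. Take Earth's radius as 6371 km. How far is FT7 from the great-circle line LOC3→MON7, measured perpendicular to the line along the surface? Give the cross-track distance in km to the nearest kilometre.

δ₁₃ = central angle LOC3→FT7 = 0.270571 rad  (haversine)
θ₁₃ = bearing LOC3→FT7 = 225.262°,  θ₁₂ = bearing LOC3→MON7 = 101.214°
dₓₜ = R·arcsin(sin δ₁₃ · sin(θ₁₃ − θ₁₂)) = 6371·arcsin(0.26728·sin(124.048°)) = 1422.727 km
|dₓₜ| = 1422.727 km

1423 km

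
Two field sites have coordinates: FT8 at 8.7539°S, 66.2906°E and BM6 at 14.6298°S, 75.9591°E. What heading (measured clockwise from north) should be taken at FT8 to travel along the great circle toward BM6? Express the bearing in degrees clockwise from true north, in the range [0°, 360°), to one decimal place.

Δλ = 9.6685°
y = sin Δλ · cos φ₂ = 0.162502
x = cos φ₁ sin φ₂ − sin φ₁ cos φ₂ cos Δλ = -0.104466
θ = atan2(y, x) = 122.7352° → 122.7352° (mod 360°)

122.7°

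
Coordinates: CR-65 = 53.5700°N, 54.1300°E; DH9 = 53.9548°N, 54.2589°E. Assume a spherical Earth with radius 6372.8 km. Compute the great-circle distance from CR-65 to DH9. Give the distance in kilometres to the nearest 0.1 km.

Δφ = 0.3848°,  Δλ = 0.1289°
a = sin²(Δφ/2) + cos φ₁ cos φ₂ sin²(Δλ/2) = 0.000012
c = 2·arcsin(√a) = 0.006846 rad = 0.3923°
d = R·c = 6372.8 × 0.006846 = 43.6 km

43.6 km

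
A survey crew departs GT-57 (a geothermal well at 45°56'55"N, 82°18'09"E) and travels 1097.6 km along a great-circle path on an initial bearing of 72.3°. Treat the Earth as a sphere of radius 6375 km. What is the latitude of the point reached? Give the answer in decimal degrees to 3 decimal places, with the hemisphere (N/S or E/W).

48.100°N

GT-57: φ = +45.94861°, λ = +82.30250°
δ = d/R = 1097.6/6375 = 0.172173 rad
φ₂ = arcsin(sin φ₁ cos δ + cos φ₁ sin δ cos θ)
   = arcsin(0.71872·0.98521 + 0.69530·0.17132·0.30403) = 48.09961°
λ₂ = λ₁ + atan2(sin θ sin δ cos φ₁, cos δ − sin φ₁ sin φ₂) = 96.44830°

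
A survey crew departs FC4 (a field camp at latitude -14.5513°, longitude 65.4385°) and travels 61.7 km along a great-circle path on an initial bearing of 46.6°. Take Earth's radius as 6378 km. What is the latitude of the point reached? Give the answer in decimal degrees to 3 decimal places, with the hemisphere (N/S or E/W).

δ = d/R = 61.7/6378 = 0.009674 rad
φ₂ = arcsin(sin φ₁ cos δ + cos φ₁ sin δ cos θ)
   = arcsin(-0.25125·0.99995 + 0.96792·0.00967·0.68709) = -14.17010°
λ₂ = λ₁ + atan2(sin θ sin δ cos φ₁, cos δ − sin φ₁ sin φ₂) = 65.85386°

14.170°S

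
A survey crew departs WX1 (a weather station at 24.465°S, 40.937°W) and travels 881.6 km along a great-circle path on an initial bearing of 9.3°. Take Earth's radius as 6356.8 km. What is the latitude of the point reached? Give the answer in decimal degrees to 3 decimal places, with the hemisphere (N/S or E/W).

16.618°S

δ = d/R = 881.6/6356.8 = 0.138686 rad
φ₂ = arcsin(sin φ₁ cos δ + cos φ₁ sin δ cos θ)
   = arcsin(-0.41414·0.99040 + 0.91021·0.13824·0.98686) = -16.61774°
λ₂ = λ₁ + atan2(sin θ sin δ cos φ₁, cos δ − sin φ₁ sin φ₂) = -39.60108°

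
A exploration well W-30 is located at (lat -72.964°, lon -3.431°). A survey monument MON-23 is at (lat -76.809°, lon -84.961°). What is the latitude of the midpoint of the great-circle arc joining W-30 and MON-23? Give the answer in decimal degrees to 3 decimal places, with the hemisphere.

78.375°S

Bx = cos φ₂ cos Δλ = 0.033612,  By = cos φ₂ sin Δλ = -0.225709
φₘ = atan2(sin φ₁ + sin φ₂, √((cos φ₁ + Bx)² + By²)) = -78.37513°
λₘ = λ₁ + atan2(By, cos φ₁ + Bx) = -38.08015°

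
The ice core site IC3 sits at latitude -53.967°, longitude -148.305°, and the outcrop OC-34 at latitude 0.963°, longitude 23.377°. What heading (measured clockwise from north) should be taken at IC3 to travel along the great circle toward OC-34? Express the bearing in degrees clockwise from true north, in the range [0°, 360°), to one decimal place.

Δλ = 171.6820°
y = sin Δλ · cos φ₂ = 0.144647
x = cos φ₁ sin φ₂ − sin φ₁ cos φ₂ cos Δλ = -0.790172
θ = atan2(y, x) = 169.6264° → 169.6264° (mod 360°)

169.6°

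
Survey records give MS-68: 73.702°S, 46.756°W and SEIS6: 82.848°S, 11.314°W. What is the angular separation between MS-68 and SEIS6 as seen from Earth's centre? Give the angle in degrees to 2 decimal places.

11.24°

Δφ = -9.1460°,  Δλ = 35.4420°
a = sin²(Δφ/2) + cos φ₁ cos φ₂ sin²(Δλ/2) = 0.009594
c = 2·arcsin(√a) = 0.196211 rad = 11.2420°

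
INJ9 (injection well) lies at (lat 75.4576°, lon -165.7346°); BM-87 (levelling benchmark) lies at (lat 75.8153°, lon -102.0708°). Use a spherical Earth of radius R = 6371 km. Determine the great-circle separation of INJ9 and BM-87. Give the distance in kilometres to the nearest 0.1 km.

1672.3 km

Δφ = 0.3577°,  Δλ = 63.6638°
a = sin²(Δφ/2) + cos φ₁ cos φ₂ sin²(Δλ/2) = 0.017126
c = 2·arcsin(√a) = 0.262489 rad = 15.0395°
d = R·c = 6371 × 0.262489 = 1672.3 km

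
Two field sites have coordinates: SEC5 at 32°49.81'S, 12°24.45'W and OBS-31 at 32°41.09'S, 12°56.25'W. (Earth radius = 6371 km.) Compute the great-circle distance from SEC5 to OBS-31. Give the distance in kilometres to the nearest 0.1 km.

SEC5: φ = -32.83017°, λ = -12.40750°
OBS-31: φ = -32.68483°, λ = -12.93750°
Δφ = 0.1453°,  Δλ = -0.5300°
a = sin²(Δφ/2) + cos φ₁ cos φ₂ sin²(Δλ/2) = 0.000017
c = 2·arcsin(√a) = 0.008182 rad = 0.4688°
d = R·c = 6371 × 0.008182 = 52.1 km

52.1 km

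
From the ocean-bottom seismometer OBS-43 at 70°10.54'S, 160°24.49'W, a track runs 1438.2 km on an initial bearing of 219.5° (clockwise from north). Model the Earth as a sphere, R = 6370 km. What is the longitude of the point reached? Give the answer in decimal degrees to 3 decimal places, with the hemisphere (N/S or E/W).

159.312°E

OBS-43: φ = -70.17567°, λ = -160.40817°
δ = d/R = 1438.2/6370 = 0.225777 rad
φ₂ = arcsin(sin φ₁ cos δ + cos φ₁ sin δ cos θ)
   = arcsin(-0.94074·0.97462 + 0.33914·0.22386·-0.77162) = -77.27630°
λ₂ = λ₁ + atan2(sin θ sin δ cos φ₁, cos δ − sin φ₁ sin φ₂) = 159.31241°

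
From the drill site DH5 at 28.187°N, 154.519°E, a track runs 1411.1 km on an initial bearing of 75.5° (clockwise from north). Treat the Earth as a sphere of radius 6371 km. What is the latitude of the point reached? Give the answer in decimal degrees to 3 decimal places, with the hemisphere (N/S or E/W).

δ = d/R = 1411.1/6371 = 0.221488 rad
φ₂ = arcsin(sin φ₁ cos δ + cos φ₁ sin δ cos θ)
   = arcsin(0.47235·0.97557 + 0.88141·0.21968·0.25038) = 30.61675°
λ₂ = λ₁ + atan2(sin θ sin δ cos φ₁, cos δ − sin φ₁ sin φ₂) = 168.82714°

30.617°N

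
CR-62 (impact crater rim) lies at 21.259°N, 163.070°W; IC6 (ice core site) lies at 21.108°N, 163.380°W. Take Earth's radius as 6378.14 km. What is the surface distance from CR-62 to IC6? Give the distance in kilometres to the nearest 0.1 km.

Δφ = -0.1510°,  Δλ = -0.3100°
a = sin²(Δφ/2) + cos φ₁ cos φ₂ sin²(Δλ/2) = 0.000008
c = 2·arcsin(√a) = 0.005692 rad = 0.3261°
d = R·c = 6378.14 × 0.005692 = 36.3 km

36.3 km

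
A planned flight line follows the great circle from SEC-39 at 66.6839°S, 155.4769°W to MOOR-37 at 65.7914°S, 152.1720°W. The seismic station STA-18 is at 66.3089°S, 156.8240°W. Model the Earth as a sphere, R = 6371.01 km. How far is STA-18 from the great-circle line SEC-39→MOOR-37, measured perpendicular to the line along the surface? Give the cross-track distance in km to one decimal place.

66.9 km

δ₁₃ = central angle SEC-39→STA-18 = 0.011434 rad  (haversine)
θ₁₃ = bearing SEC-39→STA-18 = 304.297°,  θ₁₂ = bearing SEC-39→MOOR-37 = 57.690°
dₓₜ = R·arcsin(sin δ₁₃ · sin(θ₁₃ − θ₁₂)) = 6371.01·arcsin(0.01143·sin(246.607°)) = -66.861 km
|dₓₜ| = 66.861 km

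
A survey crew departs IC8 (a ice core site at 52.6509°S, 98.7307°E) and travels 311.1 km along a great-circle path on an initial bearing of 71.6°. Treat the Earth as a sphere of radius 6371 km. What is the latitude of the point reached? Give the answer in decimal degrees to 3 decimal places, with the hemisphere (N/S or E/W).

δ = d/R = 311.1/6371 = 0.048831 rad
φ₂ = arcsin(sin φ₁ cos δ + cos φ₁ sin δ cos θ)
   = arcsin(-0.79495·0.99881 + 0.60667·0.04881·0.31565) = -51.68917°
λ₂ = λ₁ + atan2(sin θ sin δ cos φ₁, cos δ − sin φ₁ sin φ₂) = 103.01536°

51.689°S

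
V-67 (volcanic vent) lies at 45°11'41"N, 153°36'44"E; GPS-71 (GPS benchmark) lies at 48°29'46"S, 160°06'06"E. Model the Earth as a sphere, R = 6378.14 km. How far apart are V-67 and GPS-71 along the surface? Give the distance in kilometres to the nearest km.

V-67: φ = +45.19472°, λ = +153.61222°
GPS-71: φ = -48.49611°, λ = +160.10167°
Δφ = -93.6908°,  Δλ = 6.4894°
a = sin²(Δφ/2) + cos φ₁ cos φ₂ sin²(Δλ/2) = 0.533682
c = 2·arcsin(√a) = 1.638212 rad = 93.8626°
d = R·c = 6378.14 × 1.638212 = 10448.7 km

10449 km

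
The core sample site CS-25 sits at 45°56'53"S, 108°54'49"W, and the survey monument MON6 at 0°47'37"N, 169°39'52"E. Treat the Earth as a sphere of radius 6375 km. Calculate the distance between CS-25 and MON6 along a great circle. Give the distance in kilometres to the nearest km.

CS-25: φ = -45.94806°, λ = -108.91361°
MON6: φ = +0.79361°, λ = +169.66444°
Δφ = 46.7417°,  Δλ = -81.4219°
a = sin²(Δφ/2) + cos φ₁ cos φ₂ sin²(Δλ/2) = 0.453127
c = 2·arcsin(√a) = 1.476913 rad = 84.6209°
d = R·c = 6375 × 1.476913 = 9415.3 km

9415 km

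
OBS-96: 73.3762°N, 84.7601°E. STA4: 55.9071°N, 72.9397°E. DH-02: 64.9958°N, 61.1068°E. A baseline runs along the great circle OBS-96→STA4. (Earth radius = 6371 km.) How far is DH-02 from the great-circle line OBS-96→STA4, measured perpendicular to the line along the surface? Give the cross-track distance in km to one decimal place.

742.7 km

δ₁₃ = central angle OBS-96→DH-02 = 0.204496 rad  (haversine)
θ₁₃ = bearing OBS-96→DH-02 = 236.623°,  θ₁₂ = bearing OBS-96→STA4 = 201.682°
dₓₜ = R·arcsin(sin δ₁₃ · sin(θ₁₃ − θ₁₂)) = 6371·arcsin(0.20307·sin(34.941°)) = 742.683 km
|dₓₜ| = 742.683 km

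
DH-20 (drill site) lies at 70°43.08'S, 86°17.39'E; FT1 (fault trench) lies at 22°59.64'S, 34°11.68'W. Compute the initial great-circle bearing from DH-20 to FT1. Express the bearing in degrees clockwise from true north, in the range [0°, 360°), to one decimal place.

234.3°

DH-20: φ = -70.71800°, λ = +86.28983°
FT1: φ = -22.99400°, λ = -34.19467°
Δλ = -120.4845°
y = sin Δλ · cos φ₂ = -0.793295
x = cos φ₁ sin φ₂ − sin φ₁ cos φ₂ cos Δλ = -0.569796
θ = atan2(y, x) = -125.6883° → 234.3117° (mod 360°)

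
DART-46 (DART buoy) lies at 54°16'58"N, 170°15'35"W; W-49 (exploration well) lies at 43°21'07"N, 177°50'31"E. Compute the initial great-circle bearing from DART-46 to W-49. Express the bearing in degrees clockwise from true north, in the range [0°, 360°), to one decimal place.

220.3°

DART-46: φ = +54.28278°, λ = -170.25972°
W-49: φ = +43.35194°, λ = +177.84194°
Δλ = -11.8983°
y = sin Δλ · cos φ₂ = -0.149921
x = cos φ₁ sin φ₂ − sin φ₁ cos φ₂ cos Δλ = -0.176940
θ = atan2(y, x) = -139.7254° → 220.2746° (mod 360°)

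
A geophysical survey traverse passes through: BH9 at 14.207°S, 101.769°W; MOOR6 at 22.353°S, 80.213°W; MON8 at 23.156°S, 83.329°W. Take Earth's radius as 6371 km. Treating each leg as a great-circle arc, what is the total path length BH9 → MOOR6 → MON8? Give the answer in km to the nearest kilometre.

2778 km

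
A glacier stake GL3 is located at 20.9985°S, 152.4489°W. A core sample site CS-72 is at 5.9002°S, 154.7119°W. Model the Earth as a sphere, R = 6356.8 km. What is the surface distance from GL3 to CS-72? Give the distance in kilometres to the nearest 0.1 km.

1692.7 km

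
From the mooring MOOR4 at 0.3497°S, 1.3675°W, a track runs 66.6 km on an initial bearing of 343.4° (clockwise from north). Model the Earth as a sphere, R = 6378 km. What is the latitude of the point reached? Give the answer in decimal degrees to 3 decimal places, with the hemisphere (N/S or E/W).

0.224°N

δ = d/R = 66.6/6378 = 0.010442 rad
φ₂ = arcsin(sin φ₁ cos δ + cos φ₁ sin δ cos θ)
   = arcsin(-0.00610·0.99995 + 0.99998·0.01044·0.95832) = 0.22366°
λ₂ = λ₁ + atan2(sin θ sin δ cos φ₁, cos δ − sin φ₁ sin φ₂) = -1.53842°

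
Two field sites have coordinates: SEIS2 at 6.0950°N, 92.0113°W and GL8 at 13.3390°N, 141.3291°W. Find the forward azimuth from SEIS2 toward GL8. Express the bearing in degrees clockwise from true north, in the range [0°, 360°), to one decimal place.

Δλ = -49.3178°
y = sin Δλ · cos φ₂ = -0.737879
x = cos φ₁ sin φ₂ − sin φ₁ cos φ₂ cos Δλ = 0.162062
θ = atan2(y, x) = -77.6127° → 282.3873° (mod 360°)

282.4°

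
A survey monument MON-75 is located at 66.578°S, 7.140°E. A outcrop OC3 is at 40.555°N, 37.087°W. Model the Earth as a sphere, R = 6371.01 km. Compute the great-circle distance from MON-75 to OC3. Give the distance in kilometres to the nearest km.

Δφ = 107.1330°,  Δλ = -44.2270°
a = sin²(Δφ/2) + cos φ₁ cos φ₂ sin²(Δλ/2) = 0.690093
c = 2·arcsin(√a) = 1.960795 rad = 112.3453°
d = R·c = 6371.01 × 1.960795 = 12492.2 km

12492 km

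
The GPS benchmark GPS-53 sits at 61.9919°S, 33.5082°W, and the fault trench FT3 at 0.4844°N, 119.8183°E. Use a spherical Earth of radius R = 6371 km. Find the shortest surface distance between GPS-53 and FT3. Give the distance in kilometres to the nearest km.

Δφ = 62.4763°,  Δλ = 153.3265°
a = sin²(Δφ/2) + cos φ₁ cos φ₂ sin²(Δλ/2) = 0.713535
c = 2·arcsin(√a) = 2.012047 rad = 115.2818°
d = R·c = 6371 × 2.012047 = 12818.8 km

12819 km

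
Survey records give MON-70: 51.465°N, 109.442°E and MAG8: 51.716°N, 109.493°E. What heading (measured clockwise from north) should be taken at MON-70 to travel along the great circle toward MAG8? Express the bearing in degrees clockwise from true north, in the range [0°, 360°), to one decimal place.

Δλ = 0.0510°
y = sin Δλ · cos φ₂ = 0.000551
x = cos φ₁ sin φ₂ − sin φ₁ cos φ₂ cos Δλ = 0.004381
θ = atan2(y, x) = 7.1747° → 7.1747° (mod 360°)

7.2°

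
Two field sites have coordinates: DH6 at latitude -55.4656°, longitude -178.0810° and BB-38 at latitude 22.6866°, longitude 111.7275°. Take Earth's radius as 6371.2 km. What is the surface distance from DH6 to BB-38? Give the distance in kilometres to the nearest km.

Δφ = 78.1522°,  Δλ = -70.1915°
a = sin²(Δφ/2) + cos φ₁ cos φ₂ sin²(Δλ/2) = 0.570240
c = 2·arcsin(√a) = 1.711743 rad = 98.0756°
d = R·c = 6371.2 × 1.711743 = 10905.9 km

10906 km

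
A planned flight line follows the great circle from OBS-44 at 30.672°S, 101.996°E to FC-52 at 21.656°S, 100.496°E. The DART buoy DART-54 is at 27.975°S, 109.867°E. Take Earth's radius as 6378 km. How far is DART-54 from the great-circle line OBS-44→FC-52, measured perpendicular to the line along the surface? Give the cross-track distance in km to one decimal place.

806.3 km

δ₁₃ = central angle OBS-44→DART-54 = 0.128649 rad  (haversine)
θ₁₃ = bearing OBS-44→DART-54 = 70.508°,  θ₁₂ = bearing OBS-44→FC-52 = 351.166°
dₓₜ = R·arcsin(sin δ₁₃ · sin(θ₁₃ − θ₁₂)) = 6378·arcsin(0.12829·sin(-280.659°)) = 806.292 km
|dₓₜ| = 806.292 km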